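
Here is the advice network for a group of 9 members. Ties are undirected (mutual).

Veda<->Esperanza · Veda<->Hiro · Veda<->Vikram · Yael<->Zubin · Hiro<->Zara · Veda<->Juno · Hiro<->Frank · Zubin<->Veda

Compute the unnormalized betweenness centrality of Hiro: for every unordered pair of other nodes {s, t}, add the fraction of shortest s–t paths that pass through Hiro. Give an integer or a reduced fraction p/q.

Pairs whose geodesics pass through Hiro — Yael–Zara: 1; Yael–Frank: 1; Zara–Esperanza: 1; Zara–Zubin: 1; Zara–Juno: 1; Zara–Veda: 1; Zara–Frank: 1; Zara–Vikram: 1; Esperanza–Frank: 1; Zubin–Frank: 1; Juno–Frank: 1; Veda–Frank: 1; Frank–Vikram: 1.
All other pairs contribute 0.
Summing the contributions gives betweenness(Hiro) = 13.

13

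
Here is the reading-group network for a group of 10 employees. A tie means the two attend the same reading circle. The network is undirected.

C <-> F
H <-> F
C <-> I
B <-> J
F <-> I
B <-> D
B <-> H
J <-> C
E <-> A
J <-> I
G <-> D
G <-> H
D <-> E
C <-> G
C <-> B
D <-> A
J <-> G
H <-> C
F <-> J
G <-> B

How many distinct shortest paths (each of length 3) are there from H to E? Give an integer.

2

The shortest distance is 3. The length-3 paths are: H–B–D–E; H–G–D–E.
That gives 2 distinct shortest paths.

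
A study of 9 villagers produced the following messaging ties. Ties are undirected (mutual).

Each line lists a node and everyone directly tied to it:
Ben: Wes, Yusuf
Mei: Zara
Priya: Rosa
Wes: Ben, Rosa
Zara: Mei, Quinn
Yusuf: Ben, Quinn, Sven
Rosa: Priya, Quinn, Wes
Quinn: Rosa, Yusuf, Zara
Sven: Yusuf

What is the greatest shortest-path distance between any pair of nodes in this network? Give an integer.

Eccentricity of each node (its greatest distance to any other): Ben:4, Mei:4, Priya:4, Quinn:2, Rosa:3, Sven:4, Wes:4, Yusuf:3, Zara:3.
The maximum eccentricity is 4, realized for instance by the pair Sven–Priya via Sven – Yusuf – Quinn – Rosa – Priya. So the diameter is 4.

4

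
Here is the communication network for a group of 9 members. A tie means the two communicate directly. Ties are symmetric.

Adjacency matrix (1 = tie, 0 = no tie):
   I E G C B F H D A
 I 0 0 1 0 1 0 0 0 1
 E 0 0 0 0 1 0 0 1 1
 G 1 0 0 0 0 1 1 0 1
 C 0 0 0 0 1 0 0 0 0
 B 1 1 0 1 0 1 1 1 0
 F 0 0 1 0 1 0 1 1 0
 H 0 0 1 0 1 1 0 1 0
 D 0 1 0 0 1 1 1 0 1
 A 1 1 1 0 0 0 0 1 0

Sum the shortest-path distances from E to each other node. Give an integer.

Distances from E: A:1, B:1, C:2, D:1, F:2, G:2, H:2, I:2.
Sum = 1 + 1 + 2 + 1 + 2 + 2 + 2 + 2 = 13.

13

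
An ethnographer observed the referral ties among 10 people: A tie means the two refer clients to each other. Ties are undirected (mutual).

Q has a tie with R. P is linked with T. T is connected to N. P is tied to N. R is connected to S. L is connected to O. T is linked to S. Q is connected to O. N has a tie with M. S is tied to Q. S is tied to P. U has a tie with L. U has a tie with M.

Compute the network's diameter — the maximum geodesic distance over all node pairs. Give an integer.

4

Eccentricity of each node (its greatest distance to any other): L:4, M:4, N:4, O:4, P:4, Q:4, R:4, S:4, T:4, U:4.
The maximum eccentricity is 4, realized for instance by the pair Q–M via Q – O – L – U – M. So the diameter is 4.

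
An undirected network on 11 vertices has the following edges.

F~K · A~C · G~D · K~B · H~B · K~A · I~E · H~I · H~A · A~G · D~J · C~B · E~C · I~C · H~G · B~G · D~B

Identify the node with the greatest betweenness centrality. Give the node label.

B

Unnormalized betweenness of each node: A:37/6, B:33/2, C:115/12, D:9, E:0, F:0, G:47/12, H:59/12, I:5/3, J:0, K:37/4.
B has the largest value, 33/2, making it the main broker — the node through which the most shortest paths run.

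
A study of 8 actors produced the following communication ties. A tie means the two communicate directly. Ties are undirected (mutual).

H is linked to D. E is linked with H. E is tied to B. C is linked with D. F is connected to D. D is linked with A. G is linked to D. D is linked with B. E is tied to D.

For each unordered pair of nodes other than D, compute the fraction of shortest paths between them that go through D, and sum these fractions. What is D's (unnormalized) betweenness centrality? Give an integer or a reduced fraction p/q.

37/2

Pairs whose geodesics pass through D — H–B: 1/2; H–F: 1; H–A: 1; H–G: 1; H–C: 1; B–F: 1; B–A: 1; B–G: 1; B–C: 1; F–A: 1; F–G: 1; F–C: 1; F–E: 1; A–G: 1 … (+5 more pairs).
All other pairs contribute 0.
Summing the contributions gives betweenness(D) = 37/2.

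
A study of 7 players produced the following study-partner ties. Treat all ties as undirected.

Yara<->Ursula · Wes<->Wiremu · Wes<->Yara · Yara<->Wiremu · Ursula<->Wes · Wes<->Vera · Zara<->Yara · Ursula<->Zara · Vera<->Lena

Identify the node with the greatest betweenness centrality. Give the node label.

Unnormalized betweenness of each node: Lena:0, Ursula:3/2, Vera:5, Wes:17/2, Wiremu:0, Yara:3, Zara:0.
Wes has the largest value, 17/2, making it the main broker — the node through which the most shortest paths run.

Wes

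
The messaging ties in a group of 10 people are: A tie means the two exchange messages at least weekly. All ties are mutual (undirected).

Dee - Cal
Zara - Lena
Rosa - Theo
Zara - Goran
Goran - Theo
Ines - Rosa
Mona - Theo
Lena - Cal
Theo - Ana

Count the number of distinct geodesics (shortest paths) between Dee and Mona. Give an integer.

The shortest distance is 6, and the only length-6 path is Dee–Cal–Lena–Zara–Goran–Theo–Mona. So there is exactly 1 shortest path.

1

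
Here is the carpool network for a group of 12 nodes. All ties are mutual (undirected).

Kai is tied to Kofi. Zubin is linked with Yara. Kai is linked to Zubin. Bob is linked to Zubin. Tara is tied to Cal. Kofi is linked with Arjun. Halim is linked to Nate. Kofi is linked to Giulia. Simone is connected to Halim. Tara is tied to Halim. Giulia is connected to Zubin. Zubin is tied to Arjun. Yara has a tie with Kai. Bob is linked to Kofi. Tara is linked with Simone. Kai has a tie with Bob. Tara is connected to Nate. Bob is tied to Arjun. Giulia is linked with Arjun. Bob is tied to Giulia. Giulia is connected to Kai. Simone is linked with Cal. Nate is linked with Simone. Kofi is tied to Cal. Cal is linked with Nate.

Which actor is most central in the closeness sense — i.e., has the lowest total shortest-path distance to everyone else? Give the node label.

Farness (sum of distances to all others) for each node — Arjun:23, Bob:22, Cal:20, Giulia:22, Halim:34, Kai:22, Kofi:18, Nate:26, Simone:26, Tara:26, Yara:30, Zubin:27.
The smallest farness is 18, for Kofi, so Kofi has the highest closeness.

Kofi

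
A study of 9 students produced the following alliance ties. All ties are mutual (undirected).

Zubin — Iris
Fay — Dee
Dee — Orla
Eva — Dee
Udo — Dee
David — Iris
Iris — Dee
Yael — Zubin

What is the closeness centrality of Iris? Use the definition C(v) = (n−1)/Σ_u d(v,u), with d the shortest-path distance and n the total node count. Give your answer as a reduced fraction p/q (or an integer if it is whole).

Distances from Iris: David:1, Dee:1, Eva:2, Fay:2, Orla:2, Udo:2, Yael:2, Zubin:1. Sum = 13.
n = 9, so closeness = 8/13.

8/13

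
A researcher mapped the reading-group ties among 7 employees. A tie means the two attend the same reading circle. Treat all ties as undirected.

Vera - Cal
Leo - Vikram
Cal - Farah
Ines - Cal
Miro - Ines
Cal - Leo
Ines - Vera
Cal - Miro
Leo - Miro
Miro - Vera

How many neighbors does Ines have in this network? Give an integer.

Ines is directly tied to Cal, Miro, and Vera. That is 3 neighbors, so the degree of Ines is 3.

3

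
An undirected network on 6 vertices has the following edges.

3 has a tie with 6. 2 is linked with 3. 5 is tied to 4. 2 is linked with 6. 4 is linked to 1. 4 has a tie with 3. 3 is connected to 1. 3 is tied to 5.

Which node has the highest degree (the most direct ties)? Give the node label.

Degrees — 1:2, 2:2, 3:5, 4:3, 5:2, 6:2.
The maximum is 5, attained only by 3.

3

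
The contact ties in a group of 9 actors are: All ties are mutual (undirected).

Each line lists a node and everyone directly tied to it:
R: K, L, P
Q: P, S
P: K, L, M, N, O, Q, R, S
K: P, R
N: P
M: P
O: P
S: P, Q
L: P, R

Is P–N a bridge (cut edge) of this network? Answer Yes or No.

Without the P–N edge there is no alternate route between P and N, so the network disconnects. It is a bridge.

Yes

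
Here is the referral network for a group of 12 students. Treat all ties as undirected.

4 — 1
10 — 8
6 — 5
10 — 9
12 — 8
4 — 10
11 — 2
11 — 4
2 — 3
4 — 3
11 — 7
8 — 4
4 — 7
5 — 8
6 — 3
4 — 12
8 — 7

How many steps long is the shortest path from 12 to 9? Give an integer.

3

One shortest route is 12 – 8 – 10 – 9, which uses 3 edges, and at distance 2 from 12 we only reach {1, 3, 5, 7, 10, 11}, which does not include 9. So d(12,9) = 3.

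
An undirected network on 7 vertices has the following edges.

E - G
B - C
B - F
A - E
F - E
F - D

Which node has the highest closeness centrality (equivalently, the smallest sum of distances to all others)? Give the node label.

Farness (sum of distances to all others) for each node — A:15, B:12, C:17, D:14, E:10, F:9, G:15.
The smallest farness is 9, for F, so F has the highest closeness.

F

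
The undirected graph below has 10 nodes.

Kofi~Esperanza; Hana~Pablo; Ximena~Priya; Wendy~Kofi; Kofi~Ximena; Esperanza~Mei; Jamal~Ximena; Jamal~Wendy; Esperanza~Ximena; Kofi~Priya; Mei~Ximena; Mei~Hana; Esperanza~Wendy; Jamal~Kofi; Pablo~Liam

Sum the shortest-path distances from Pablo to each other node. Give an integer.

26

Distances from Pablo: Esperanza:3, Hana:1, Jamal:4, Kofi:4, Liam:1, Mei:2, Priya:4, Wendy:4, Ximena:3.
Sum = 3 + 1 + 4 + 4 + 1 + 2 + 4 + 4 + 3 = 26.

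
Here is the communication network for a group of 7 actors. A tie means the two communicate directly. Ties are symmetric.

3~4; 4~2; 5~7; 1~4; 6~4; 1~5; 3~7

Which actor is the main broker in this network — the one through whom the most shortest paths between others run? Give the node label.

4

Unnormalized betweenness of each node: 1:3, 2:0, 3:3, 4:10, 5:1, 6:0, 7:1.
4 has the largest value, 10, making it the main broker — the node through which the most shortest paths run.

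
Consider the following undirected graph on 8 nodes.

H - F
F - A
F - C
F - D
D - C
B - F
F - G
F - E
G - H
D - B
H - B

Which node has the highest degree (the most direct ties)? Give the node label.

F

Degrees — A:1, B:3, C:2, D:3, E:1, F:7, G:2, H:3.
The maximum is 7, attained only by F.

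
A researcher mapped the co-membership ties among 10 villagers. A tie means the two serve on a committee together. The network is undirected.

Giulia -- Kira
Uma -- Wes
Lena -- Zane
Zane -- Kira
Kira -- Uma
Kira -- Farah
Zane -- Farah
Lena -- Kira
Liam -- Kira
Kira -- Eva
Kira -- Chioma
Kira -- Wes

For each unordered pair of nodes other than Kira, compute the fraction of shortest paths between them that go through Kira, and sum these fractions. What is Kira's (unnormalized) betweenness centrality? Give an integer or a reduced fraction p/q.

Pairs whose geodesics pass through Kira — Wes–Zane: 1; Wes–Eva: 1; Wes–Farah: 1; Wes–Lena: 1; Wes–Giulia: 1; Wes–Liam: 1; Wes–Chioma: 1; Uma–Zane: 1; Uma–Eva: 1; Uma–Farah: 1; Uma–Lena: 1; Uma–Giulia: 1; Uma–Liam: 1; Uma–Chioma: 1 … (+19 more pairs).
All other pairs contribute 0.
Summing the contributions gives betweenness(Kira) = 65/2.

65/2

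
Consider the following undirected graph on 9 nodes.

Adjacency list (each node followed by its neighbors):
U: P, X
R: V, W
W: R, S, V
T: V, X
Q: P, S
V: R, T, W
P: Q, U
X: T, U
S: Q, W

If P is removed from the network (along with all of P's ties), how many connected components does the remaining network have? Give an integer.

1

P's neighbors (Q and U) remain reachable from one another through other ties, so the rest of the network stays in one piece.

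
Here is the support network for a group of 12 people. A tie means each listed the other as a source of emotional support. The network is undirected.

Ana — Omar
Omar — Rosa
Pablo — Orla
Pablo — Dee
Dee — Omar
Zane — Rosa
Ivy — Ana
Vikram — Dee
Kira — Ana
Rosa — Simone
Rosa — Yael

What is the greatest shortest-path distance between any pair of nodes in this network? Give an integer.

5

Eccentricity of each node (its greatest distance to any other): Ana:4, Dee:3, Ivy:5, Kira:5, Omar:3, Orla:5, Pablo:4, Rosa:4, Simone:5, Vikram:4, Yael:5, Zane:5.
The maximum eccentricity is 5, realized for instance by the pair Kira–Orla via Kira – Ana – Omar – Dee – Pablo – Orla. So the diameter is 5.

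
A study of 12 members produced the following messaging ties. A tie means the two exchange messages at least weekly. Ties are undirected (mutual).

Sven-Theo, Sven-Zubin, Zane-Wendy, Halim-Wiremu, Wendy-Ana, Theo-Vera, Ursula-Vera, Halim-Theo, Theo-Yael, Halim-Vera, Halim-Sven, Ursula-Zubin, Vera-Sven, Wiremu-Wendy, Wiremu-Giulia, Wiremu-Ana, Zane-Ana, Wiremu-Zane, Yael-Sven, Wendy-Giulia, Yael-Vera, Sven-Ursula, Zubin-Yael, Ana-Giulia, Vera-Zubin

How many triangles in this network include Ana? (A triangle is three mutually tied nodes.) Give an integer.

Ana's neighbors: Giulia, Wendy, Wiremu, and Zane.
Neighbor pairs that are themselves tied: Ana–Giulia–Wendy; Ana–Giulia–Wiremu; Ana–Wendy–Wiremu; Ana–Wendy–Zane; Ana–Wiremu–Zane. Each forms one triangle with Ana, for 5 in total.

5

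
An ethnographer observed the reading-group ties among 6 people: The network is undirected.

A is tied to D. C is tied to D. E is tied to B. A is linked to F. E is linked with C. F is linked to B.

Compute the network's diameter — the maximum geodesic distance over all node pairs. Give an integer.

Eccentricity of each node (its greatest distance to any other): A:3, B:3, C:3, D:3, E:3, F:3.
The maximum eccentricity is 3, realized for instance by the pair E–A via E – C – D – A. So the diameter is 3.

3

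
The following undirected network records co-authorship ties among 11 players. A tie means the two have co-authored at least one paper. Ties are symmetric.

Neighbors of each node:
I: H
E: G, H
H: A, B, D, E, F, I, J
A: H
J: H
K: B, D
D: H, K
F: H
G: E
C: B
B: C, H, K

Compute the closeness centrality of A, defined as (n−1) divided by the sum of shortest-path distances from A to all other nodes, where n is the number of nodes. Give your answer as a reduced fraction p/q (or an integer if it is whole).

Distances from A: B:2, C:3, D:2, E:2, F:2, G:3, H:1, I:2, J:2, K:3. Sum = 22.
n = 11, so closeness = 10/22 = 5/11.

5/11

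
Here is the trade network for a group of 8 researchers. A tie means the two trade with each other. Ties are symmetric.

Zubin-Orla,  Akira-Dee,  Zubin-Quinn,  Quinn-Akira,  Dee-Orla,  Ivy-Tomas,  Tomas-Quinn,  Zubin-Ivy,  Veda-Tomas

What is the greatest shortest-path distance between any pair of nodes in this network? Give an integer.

Eccentricity of each node (its greatest distance to any other): Akira:3, Dee:4, Ivy:3, Orla:4, Quinn:2, Tomas:3, Veda:4, Zubin:3.
The maximum eccentricity is 4, realized for instance by the pair Dee–Veda via Dee – Akira – Quinn – Tomas – Veda. So the diameter is 4.

4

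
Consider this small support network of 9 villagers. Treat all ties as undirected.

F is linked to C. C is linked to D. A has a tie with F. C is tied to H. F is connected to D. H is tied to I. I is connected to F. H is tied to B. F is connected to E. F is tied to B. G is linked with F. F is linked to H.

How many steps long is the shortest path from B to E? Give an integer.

2

One shortest route is B – F – E, which uses 2 edges, and B and E are not directly tied, so nothing shorter exists. So d(B,E) = 2.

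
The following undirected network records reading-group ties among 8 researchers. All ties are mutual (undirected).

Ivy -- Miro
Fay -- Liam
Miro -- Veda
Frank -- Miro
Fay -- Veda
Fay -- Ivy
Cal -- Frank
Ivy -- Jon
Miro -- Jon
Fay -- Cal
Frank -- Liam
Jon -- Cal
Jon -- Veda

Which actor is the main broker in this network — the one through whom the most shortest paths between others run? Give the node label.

Unnormalized betweenness of each node: Cal:26/15, Fay:133/30, Frank:12/5, Ivy:31/30, Jon:11/6, Liam:1/2, Miro:91/30, Veda:31/30.
Fay has the largest value, 133/30, making it the main broker — the node through which the most shortest paths run.

Fay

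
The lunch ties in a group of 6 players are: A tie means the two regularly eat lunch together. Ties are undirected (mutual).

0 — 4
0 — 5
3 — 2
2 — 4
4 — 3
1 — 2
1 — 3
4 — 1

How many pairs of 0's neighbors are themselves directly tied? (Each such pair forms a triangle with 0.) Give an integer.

0

0's neighbors are 4 and 5, but none of them are tied to each other, so no triangle contains 0.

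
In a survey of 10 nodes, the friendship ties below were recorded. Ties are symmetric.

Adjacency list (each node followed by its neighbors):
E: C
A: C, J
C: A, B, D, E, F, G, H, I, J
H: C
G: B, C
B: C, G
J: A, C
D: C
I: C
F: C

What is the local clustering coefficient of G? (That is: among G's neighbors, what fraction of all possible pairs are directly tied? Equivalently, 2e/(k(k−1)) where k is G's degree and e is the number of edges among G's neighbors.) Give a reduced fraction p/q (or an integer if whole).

1

G's neighbors: B and C (k = 2).
Possible neighbor pairs: C(2,2) = 1. Edges among them: B–C → e = 1.
Clustering(G) = 1/1.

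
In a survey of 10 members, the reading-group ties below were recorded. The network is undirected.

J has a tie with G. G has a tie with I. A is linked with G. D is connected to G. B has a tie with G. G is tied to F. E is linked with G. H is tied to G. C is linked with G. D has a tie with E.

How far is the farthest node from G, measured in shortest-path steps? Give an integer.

1

Distances from G: A:1, B:1, C:1, D:1, E:1, F:1, H:1, I:1, J:1.
The largest is 1 (to J, H, A, I, E, B, F, C, and D), so the eccentricity of G is 1.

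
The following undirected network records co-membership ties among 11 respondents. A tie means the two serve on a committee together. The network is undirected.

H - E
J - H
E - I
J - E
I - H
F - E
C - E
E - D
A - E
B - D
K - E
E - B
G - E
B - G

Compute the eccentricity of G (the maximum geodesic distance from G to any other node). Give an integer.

2

Distances from G: A:2, B:1, C:2, D:2, E:1, F:2, H:2, I:2, J:2, K:2.
The largest is 2 (to K, I, A, H, C, J, D, and F), so the eccentricity of G is 2.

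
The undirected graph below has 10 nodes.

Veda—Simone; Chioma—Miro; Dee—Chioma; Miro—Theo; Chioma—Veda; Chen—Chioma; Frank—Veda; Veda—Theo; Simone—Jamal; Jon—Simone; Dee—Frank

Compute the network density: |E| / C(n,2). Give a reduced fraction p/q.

11/45

There are 11 edges and 10 nodes, so the maximum possible is C(10,2) = 45.
Density = 11/45.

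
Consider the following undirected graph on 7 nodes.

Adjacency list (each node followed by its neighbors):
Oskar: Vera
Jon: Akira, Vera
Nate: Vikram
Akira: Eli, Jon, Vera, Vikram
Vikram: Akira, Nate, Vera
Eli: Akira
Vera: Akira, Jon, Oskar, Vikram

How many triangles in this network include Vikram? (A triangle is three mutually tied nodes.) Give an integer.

Vikram's neighbors: Akira, Nate, and Vera.
Neighbor pairs that are themselves tied: Vikram–Akira–Vera. Each forms one triangle with Vikram, for 1 in total.

1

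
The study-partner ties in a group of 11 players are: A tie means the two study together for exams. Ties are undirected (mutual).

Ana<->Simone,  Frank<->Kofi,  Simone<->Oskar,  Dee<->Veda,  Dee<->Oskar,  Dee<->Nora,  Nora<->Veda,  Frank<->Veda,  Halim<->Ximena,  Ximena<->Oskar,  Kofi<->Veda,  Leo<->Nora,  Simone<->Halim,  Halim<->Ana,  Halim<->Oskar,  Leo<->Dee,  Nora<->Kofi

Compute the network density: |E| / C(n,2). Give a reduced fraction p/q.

There are 17 edges and 11 nodes, so the maximum possible is C(11,2) = 55.
Density = 17/55.

17/55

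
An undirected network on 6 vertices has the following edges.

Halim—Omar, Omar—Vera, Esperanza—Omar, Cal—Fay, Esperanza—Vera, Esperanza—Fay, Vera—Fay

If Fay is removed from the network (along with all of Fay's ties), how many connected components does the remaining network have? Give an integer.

2

Without Fay, the remaining ties split the others into: {Esperanza, Halim, Omar, Vera}; {Cal}.
That's 2 separate components.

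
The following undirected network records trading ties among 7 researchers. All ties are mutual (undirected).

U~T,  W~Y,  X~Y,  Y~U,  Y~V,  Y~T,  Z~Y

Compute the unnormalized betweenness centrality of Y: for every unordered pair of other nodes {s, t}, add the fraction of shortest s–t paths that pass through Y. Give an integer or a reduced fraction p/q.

14

Pairs whose geodesics pass through Y — V–X: 1; V–Z: 1; V–U: 1; V–W: 1; V–T: 1; X–Z: 1; X–U: 1; X–W: 1; X–T: 1; Z–U: 1; Z–W: 1; Z–T: 1; U–W: 1; W–T: 1.
All other pairs contribute 0.
Summing the contributions gives betweenness(Y) = 14.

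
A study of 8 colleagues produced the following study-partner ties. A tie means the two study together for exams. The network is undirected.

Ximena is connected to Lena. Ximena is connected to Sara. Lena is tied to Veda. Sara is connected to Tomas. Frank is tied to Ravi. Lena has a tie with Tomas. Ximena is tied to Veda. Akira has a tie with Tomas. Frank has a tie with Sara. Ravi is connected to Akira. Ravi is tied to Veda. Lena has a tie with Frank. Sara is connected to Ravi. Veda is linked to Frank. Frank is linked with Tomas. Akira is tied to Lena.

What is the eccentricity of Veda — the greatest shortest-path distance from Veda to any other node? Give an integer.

2

Distances from Veda: Akira:2, Frank:1, Lena:1, Ravi:1, Sara:2, Tomas:2, Ximena:1.
The largest is 2 (to Sara, Akira, and Tomas), so the eccentricity of Veda is 2.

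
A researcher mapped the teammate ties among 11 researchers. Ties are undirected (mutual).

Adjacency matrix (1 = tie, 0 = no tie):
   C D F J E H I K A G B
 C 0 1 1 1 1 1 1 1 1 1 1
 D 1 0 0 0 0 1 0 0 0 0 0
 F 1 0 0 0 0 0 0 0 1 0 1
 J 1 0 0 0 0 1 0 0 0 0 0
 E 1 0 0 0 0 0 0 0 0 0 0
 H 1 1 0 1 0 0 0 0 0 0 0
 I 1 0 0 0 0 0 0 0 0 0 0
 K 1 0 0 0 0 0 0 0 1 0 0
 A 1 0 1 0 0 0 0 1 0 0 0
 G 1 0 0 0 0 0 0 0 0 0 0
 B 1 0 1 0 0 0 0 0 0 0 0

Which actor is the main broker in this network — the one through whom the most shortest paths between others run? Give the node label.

C

Unnormalized betweenness of each node: A:1/2, B:0, C:77/2, D:0, E:0, F:1/2, G:0, H:1/2, I:0, J:0, K:0.
C has the largest value, 77/2, making it the main broker — the node through which the most shortest paths run.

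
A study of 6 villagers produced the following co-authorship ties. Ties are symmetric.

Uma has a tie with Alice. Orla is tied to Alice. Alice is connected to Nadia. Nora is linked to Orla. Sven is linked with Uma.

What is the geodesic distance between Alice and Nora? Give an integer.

2

One shortest route is Alice – Orla – Nora, which uses 2 edges, and Alice and Nora are not directly tied, so nothing shorter exists. So d(Alice,Nora) = 2.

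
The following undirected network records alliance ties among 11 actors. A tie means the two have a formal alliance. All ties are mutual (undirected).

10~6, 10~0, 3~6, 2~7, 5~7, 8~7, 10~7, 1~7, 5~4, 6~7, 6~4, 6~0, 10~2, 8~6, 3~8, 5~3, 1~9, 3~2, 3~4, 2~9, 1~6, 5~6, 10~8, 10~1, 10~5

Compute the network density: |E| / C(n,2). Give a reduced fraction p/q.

5/11

There are 25 edges and 11 nodes, so the maximum possible is C(11,2) = 55.
Density = 25/55 = 5/11.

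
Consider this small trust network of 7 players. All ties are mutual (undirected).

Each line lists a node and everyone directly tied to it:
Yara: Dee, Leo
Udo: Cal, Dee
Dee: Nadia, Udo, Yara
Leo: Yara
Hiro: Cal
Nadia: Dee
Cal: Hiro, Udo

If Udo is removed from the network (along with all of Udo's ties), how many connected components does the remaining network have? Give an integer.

2

Without Udo, the remaining ties split the others into: {Dee, Leo, Nadia, Yara}; {Cal, Hiro}.
That's 2 separate components.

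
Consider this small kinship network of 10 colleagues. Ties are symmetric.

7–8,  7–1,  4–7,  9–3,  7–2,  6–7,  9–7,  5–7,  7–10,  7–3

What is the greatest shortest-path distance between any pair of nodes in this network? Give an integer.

Eccentricity of each node (its greatest distance to any other): 1:2, 2:2, 3:2, 4:2, 5:2, 6:2, 7:1, 8:2, 9:2, 10:2.
The maximum eccentricity is 2, realized for instance by the pair 3–10 via 3 – 7 – 10. So the diameter is 2.

2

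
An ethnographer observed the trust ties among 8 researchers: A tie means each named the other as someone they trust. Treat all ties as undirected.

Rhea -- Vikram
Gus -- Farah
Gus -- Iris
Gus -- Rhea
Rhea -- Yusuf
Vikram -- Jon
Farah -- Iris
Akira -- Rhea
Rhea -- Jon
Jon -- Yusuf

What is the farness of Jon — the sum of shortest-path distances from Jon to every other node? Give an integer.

Distances from Jon: Akira:2, Farah:3, Gus:2, Iris:3, Rhea:1, Vikram:1, Yusuf:1.
Sum = 2 + 3 + 2 + 3 + 1 + 1 + 1 = 13.

13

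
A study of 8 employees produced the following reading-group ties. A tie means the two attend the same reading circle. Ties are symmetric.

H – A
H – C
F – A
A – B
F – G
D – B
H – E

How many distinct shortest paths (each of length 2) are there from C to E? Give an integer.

1

The shortest distance is 2, and the only length-2 path is C–H–E. So there is exactly 1 shortest path.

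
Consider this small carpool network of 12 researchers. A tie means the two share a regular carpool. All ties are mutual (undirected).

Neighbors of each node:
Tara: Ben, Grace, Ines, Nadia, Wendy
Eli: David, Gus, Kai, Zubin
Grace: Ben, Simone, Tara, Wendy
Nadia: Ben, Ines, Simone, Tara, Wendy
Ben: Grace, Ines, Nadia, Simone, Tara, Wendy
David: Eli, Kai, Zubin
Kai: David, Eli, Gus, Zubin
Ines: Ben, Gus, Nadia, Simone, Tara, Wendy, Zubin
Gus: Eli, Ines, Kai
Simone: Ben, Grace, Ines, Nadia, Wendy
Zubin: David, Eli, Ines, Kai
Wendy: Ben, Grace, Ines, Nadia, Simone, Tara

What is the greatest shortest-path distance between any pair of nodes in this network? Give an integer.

Eccentricity of each node (its greatest distance to any other): Ben:3, David:4, Eli:4, Grace:4, Gus:3, Ines:2, Kai:4, Nadia:3, Simone:3, Tara:3, Wendy:3, Zubin:3.
The maximum eccentricity is 4, realized for instance by the pair Grace–David via Grace – Wendy – Ines – Zubin – David. So the diameter is 4.

4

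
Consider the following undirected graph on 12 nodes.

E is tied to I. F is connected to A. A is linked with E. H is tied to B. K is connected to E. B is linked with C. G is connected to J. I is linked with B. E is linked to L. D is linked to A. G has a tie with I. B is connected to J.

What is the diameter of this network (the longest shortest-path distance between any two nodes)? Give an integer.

Eccentricity of each node (its greatest distance to any other): A:4, B:4, C:5, D:5, E:3, F:5, G:4, H:5, I:3, J:5, K:4, L:4.
The maximum eccentricity is 5, realized for instance by the pair C–D via C – B – I – E – A – D. So the diameter is 5.

5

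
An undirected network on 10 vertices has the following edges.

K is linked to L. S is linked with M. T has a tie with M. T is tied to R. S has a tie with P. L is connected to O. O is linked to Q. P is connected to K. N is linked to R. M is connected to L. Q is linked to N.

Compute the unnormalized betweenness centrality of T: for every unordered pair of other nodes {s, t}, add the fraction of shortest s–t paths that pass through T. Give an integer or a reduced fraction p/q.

15/2

Pairs whose geodesics pass through T — L–R: 1; K–R: 1; P–R: 1; P–N: 1/2; S–R: 1; S–N: 1; M–R: 1; M–N: 1.
All other pairs contribute 0.
Summing the contributions gives betweenness(T) = 15/2.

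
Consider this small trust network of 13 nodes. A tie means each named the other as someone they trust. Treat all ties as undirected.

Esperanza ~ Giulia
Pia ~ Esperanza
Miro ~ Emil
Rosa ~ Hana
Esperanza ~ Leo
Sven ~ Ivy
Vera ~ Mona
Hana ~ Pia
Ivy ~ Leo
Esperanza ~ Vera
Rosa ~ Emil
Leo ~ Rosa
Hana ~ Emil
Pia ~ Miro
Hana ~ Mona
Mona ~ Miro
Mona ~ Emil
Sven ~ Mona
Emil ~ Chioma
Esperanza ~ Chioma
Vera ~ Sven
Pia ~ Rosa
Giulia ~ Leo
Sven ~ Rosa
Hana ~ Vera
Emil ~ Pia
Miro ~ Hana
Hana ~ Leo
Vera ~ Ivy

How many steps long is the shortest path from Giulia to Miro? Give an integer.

One shortest route is Giulia – Leo – Hana – Miro, which uses 3 edges, and at distance 2 from Giulia we only reach {Chioma, Hana, Ivy, Pia, Rosa, Vera}, which does not include Miro. So d(Giulia,Miro) = 3.

3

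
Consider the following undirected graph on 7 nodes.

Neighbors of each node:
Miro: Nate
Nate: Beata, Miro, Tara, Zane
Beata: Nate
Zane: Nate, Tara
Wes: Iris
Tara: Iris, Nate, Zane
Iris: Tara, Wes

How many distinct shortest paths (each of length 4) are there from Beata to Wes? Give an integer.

1

The shortest distance is 4, and the only length-4 path is Beata–Nate–Tara–Iris–Wes. So there is exactly 1 shortest path.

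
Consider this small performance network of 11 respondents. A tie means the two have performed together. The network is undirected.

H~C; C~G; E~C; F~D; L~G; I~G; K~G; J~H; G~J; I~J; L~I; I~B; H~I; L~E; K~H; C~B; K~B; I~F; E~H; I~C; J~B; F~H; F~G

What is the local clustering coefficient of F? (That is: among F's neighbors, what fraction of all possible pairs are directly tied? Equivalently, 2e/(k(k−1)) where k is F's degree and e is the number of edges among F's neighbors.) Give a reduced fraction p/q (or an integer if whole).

1/3

F's neighbors: D, G, H, and I (k = 4).
Possible neighbor pairs: C(4,2) = 6. Edges among them: G–I, H–I → e = 2.
Clustering(F) = 2/6 = 1/3.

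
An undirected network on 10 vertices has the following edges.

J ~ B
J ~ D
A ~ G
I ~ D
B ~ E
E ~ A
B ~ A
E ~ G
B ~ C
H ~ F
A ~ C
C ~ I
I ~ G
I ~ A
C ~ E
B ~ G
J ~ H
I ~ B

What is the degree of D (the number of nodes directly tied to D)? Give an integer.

D is directly tied to I and J. That is 2 neighbors, so the degree of D is 2.

2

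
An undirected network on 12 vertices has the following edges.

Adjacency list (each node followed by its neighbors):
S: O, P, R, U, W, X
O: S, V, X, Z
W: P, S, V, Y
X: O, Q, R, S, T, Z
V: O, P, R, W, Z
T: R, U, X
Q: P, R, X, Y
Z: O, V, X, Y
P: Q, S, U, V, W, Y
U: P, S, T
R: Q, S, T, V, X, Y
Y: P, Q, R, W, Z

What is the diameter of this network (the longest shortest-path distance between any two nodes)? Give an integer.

3

Eccentricity of each node (its greatest distance to any other): O:2, P:2, Q:2, R:2, S:2, T:3, U:3, V:2, W:3, X:2, Y:2, Z:3.
The maximum eccentricity is 3, realized for instance by the pair W–T via W – S – U – T. So the diameter is 3.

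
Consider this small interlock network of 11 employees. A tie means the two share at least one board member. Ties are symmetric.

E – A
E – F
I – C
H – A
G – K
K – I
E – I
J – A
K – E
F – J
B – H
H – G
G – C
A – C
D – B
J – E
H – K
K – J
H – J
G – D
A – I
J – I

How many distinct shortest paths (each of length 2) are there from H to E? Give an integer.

3

The shortest distance is 2. The length-2 paths are: H–A–E; H–K–E; H–J–E.
That gives 3 distinct shortest paths.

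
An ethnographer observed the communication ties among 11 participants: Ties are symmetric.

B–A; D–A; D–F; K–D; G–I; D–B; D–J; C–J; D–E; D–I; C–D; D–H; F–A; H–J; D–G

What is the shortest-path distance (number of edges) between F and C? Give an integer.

One shortest route is F – D – C, which uses 2 edges, and F and C are not directly tied, so nothing shorter exists. So d(F,C) = 2.

2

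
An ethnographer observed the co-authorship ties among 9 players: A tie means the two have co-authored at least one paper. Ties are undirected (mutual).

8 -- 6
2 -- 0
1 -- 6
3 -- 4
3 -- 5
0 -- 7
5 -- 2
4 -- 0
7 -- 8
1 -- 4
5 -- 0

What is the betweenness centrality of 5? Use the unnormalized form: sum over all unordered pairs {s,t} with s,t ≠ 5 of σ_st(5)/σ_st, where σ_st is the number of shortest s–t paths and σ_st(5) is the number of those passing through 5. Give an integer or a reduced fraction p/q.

Pairs whose geodesics pass through 5 — 3–2: 1; 3–0: 1/2; 3–7: 1/2; 3–8: 1/3.
All other pairs contribute 0.
Summing the contributions gives betweenness(5) = 7/3.

7/3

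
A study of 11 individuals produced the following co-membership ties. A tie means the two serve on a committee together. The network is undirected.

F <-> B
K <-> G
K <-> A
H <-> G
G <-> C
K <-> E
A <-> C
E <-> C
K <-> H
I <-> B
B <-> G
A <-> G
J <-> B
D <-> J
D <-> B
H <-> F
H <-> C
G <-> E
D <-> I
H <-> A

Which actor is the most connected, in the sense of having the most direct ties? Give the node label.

G

Degrees — A:4, B:5, C:4, D:3, E:3, F:2, G:6, H:5, I:2, J:2, K:4.
The maximum is 6, attained only by G.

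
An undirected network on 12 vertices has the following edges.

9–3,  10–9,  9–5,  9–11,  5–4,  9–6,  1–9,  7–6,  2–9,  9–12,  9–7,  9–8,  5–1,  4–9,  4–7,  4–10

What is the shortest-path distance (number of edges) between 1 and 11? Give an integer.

2

One shortest route is 1 – 9 – 11, which uses 2 edges, and 1 and 11 are not directly tied, so nothing shorter exists. So d(1,11) = 2.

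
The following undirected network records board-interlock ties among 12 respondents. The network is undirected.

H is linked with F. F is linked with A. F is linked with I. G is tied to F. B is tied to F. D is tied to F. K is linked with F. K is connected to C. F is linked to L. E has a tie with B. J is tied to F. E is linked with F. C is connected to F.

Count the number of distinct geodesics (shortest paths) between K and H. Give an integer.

The shortest distance is 2, and the only length-2 path is K–F–H. So there is exactly 1 shortest path.

1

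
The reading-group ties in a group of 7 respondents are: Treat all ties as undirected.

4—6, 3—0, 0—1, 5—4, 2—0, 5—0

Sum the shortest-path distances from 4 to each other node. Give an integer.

13

Distances from 4: 0:2, 1:3, 2:3, 3:3, 5:1, 6:1.
Sum = 2 + 3 + 3 + 3 + 1 + 1 = 13.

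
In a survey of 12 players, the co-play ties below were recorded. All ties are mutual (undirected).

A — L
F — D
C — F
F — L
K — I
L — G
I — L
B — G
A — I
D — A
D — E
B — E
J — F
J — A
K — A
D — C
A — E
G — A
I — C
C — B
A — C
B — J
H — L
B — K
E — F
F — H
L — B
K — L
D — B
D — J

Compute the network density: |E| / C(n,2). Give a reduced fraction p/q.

5/11

There are 30 edges and 12 nodes, so the maximum possible is C(12,2) = 66.
Density = 30/66 = 5/11.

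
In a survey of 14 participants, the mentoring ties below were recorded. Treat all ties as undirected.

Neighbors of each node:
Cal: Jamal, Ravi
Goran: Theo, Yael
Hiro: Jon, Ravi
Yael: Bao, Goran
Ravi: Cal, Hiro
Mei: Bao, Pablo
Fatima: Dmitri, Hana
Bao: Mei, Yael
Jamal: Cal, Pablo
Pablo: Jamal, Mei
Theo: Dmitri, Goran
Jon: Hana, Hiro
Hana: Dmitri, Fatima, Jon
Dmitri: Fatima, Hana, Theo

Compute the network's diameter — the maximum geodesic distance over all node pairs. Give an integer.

7

Eccentricity of each node (its greatest distance to any other): Bao:6, Cal:6, Dmitri:6, Fatima:7, Goran:6, Hana:6, Hiro:6, Jamal:6, Jon:6, Mei:6, Pablo:7, Ravi:6, Theo:6, Yael:6.
The maximum eccentricity is 7, realized for instance by the pair Pablo–Fatima via Pablo – Jamal – Cal – Ravi – Hiro – Jon – Hana – Fatima. So the diameter is 7.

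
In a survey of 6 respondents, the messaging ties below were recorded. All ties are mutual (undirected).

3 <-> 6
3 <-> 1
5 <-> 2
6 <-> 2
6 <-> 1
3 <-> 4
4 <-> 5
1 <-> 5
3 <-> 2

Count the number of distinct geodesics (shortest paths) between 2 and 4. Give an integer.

The shortest distance is 2. The length-2 paths are: 2–3–4; 2–5–4.
That gives 2 distinct shortest paths.

2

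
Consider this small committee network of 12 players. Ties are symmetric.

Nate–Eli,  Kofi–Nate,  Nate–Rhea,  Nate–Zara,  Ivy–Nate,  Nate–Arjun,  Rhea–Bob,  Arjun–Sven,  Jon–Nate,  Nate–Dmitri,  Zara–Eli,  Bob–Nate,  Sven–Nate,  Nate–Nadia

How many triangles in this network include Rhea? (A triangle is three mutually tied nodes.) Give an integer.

1

Rhea's neighbors: Bob and Nate.
Neighbor pairs that are themselves tied: Rhea–Bob–Nate. Each forms one triangle with Rhea, for 1 in total.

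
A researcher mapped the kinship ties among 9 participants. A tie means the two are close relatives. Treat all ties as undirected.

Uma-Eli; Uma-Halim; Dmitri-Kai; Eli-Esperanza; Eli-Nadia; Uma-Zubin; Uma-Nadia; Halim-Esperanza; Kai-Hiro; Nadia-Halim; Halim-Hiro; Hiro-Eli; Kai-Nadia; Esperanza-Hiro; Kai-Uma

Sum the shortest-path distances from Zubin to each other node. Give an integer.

18

Distances from Zubin: Dmitri:3, Eli:2, Esperanza:3, Halim:2, Hiro:3, Kai:2, Nadia:2, Uma:1.
Sum = 3 + 2 + 3 + 2 + 3 + 2 + 2 + 1 = 18.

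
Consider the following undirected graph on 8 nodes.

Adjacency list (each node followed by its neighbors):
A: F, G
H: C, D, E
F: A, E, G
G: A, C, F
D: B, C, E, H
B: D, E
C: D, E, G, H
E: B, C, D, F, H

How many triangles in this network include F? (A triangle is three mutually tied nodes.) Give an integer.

1

F's neighbors: A, E, and G.
Neighbor pairs that are themselves tied: F–A–G. Each forms one triangle with F, for 1 in total.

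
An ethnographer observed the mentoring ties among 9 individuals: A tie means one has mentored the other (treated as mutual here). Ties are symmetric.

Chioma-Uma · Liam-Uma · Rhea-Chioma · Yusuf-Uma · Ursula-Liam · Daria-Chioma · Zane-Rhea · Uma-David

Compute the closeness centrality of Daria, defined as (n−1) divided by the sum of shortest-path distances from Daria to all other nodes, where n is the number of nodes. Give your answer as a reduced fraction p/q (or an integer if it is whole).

8/21

Distances from Daria: Chioma:1, David:3, Liam:3, Rhea:2, Uma:2, Ursula:4, Yusuf:3, Zane:3. Sum = 21.
n = 9, so closeness = 8/21.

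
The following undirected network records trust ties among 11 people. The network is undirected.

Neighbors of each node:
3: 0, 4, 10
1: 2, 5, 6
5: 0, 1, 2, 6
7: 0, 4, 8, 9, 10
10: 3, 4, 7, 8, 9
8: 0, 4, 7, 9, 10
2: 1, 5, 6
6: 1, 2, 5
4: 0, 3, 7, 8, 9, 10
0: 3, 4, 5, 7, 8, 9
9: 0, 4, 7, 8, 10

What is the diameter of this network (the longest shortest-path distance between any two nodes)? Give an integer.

4

Eccentricity of each node (its greatest distance to any other): 0:2, 1:4, 2:4, 3:3, 4:3, 5:3, 6:4, 7:3, 8:3, 9:3, 10:4.
The maximum eccentricity is 4, realized for instance by the pair 2–10 via 2 – 5 – 0 – 3 – 10. So the diameter is 4.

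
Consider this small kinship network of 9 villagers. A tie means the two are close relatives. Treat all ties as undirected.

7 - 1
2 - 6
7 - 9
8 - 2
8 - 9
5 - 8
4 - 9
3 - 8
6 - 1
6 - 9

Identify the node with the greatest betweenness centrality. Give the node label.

9

Unnormalized betweenness of each node: 1:5/6, 2:5/2, 3:0, 4:0, 5:0, 6:17/3, 7:2, 8:43/3, 9:44/3.
9 has the largest value, 44/3, making it the main broker — the node through which the most shortest paths run.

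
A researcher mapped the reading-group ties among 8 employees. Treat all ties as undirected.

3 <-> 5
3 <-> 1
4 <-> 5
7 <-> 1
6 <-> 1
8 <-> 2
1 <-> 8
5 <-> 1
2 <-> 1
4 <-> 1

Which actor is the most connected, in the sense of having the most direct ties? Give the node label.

1

Degrees — 1:7, 2:2, 3:2, 4:2, 5:3, 6:1, 7:1, 8:2.
The maximum is 7, attained only by 1.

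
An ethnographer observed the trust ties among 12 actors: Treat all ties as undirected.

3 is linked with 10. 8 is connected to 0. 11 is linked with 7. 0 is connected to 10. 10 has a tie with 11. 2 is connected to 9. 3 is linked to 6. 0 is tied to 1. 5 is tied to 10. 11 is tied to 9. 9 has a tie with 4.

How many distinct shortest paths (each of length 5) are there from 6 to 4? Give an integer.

The shortest distance is 5, and the only length-5 path is 6–3–10–11–9–4. So there is exactly 1 shortest path.

1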